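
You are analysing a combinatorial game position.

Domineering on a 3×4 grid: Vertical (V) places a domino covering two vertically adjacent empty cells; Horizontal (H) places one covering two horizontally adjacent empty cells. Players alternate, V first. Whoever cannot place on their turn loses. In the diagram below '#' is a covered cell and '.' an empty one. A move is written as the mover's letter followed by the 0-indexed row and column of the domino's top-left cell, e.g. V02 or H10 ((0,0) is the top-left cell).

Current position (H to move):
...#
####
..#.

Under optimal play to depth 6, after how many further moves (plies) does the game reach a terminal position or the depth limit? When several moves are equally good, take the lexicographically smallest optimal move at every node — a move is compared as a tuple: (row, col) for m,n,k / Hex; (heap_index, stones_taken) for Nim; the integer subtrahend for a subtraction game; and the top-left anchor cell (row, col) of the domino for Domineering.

PV length from [...#/####/..#.]: 1 ply

p1 H@[...#/####/..#.]: H00[##.#/####/..#.]+1* H01[.###/####/..#.]+1 H20[...#/####/###.]+1
p2 V@[##.#/####/..#.] terminal -1; root [...#/####/..#.] d6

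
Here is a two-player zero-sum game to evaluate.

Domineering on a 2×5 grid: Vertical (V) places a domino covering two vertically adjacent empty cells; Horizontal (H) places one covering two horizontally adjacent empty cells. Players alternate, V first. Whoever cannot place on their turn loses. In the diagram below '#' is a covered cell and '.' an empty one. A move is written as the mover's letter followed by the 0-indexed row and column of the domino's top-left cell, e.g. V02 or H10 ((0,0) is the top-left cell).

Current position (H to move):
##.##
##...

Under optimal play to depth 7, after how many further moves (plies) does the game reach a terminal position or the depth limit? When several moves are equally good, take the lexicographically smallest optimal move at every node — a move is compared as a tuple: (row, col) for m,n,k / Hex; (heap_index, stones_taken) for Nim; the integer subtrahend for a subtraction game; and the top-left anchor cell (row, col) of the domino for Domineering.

PV length from [##.##/##...]: 1 ply

p1 H@[##.##/##...]: H12[##.##/####.]+1* H13[##.##/##.##]-1
p2 V@[##.##/####.] terminal -1; root [##.##/##...] d7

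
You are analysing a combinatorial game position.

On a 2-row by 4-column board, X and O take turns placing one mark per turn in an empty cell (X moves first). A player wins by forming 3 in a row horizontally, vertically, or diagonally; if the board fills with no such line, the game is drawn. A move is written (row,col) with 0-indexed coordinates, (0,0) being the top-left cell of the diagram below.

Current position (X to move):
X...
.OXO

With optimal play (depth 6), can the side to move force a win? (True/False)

ply 1, X at X.../.OXO | (0,1)=+0→XX../.OXO*; (0,2)=+0→X.X./.OXO; (0,3)=+0→X..X/.OXO; (1,0)=+0→X.../XOXO
ply 2, O at XX../.OXO | (0,2)=+0→XXO./.OXO*; (0,3)=-1→XX.O/.OXO; (1,0)=-1→XX../OOXO
ply 3, X at XXO./.OXO | (0,3)=+0→XXOX/.OXO*; (1,0)=+0→XXO./XOXO
ply 4, O at XXOX/.OXO | (1,0)=+0→XXOX/OOXO*
ply 5: XXOX/OOXO is terminal +0 (X); from X.../.OXO depth 6

X winning at [X.../.OXO]: False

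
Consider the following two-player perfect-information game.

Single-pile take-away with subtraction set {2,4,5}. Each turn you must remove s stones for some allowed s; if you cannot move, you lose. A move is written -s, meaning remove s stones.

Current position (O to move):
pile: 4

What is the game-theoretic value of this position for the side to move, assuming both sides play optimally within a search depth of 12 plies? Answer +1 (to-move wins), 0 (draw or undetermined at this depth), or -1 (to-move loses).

ply 1, O at 4 | -2=-1→2; -4=+1→0*
ply 2: 0 is terminal -1 (X); from 4 depth 12

value(4, O) = +1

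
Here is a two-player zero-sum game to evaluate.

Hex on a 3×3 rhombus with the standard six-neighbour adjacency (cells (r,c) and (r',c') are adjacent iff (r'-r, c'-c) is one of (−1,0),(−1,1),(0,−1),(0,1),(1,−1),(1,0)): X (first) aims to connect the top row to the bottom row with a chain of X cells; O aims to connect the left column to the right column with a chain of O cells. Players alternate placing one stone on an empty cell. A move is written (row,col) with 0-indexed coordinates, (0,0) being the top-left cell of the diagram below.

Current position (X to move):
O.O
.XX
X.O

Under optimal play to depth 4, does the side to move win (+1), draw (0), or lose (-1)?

p1 X@[O.O/.XX/X.O]: (0,1)[OXO/.XX/X.O]+1* (1,0)[O.O/XXX/X.O]-1 (2,1)[O.O/.XX/XXO]-1
p2 O@[OXO/.XX/X.O] terminal -1; root [O.O/.XX/X.O] d4

value(O.O/.XX/X.O, X) = +1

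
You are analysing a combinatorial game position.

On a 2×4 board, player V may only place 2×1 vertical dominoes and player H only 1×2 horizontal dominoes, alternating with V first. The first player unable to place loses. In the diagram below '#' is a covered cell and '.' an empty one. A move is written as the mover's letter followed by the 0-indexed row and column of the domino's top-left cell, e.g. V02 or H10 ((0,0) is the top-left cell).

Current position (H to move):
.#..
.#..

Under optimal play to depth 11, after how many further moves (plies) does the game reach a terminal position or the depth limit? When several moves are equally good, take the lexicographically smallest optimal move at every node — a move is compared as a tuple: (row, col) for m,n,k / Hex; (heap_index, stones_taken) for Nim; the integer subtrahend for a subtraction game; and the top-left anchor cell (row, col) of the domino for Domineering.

ply 1, H at .#../.#.. | H02=+1→.###/.#..*; H12=+1→.#../.###
ply 2, V at .###/.#.. | V00=-1→####/##..*
ply 3, H at ####/##.. | H12=+1→####/####*
ply 4: ####/#### is terminal -1 (V); from .#../.#.. depth 11

PV length from [.#../.#..]: 3 plies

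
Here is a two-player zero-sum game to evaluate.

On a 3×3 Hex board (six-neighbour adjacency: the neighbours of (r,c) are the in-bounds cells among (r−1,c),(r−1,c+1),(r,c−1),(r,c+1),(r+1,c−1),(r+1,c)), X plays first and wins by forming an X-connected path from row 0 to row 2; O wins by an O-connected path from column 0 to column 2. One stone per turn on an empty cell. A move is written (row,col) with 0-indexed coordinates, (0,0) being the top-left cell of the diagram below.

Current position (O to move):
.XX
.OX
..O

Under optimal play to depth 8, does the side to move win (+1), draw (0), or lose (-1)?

value(.XX/.OX/..O, O) = +1

[.XX/.OX/..O] O move#1: (0,0):-1/OXX/.OX/..O, (1,0):-1/.XX/OOX/..O, (2,0):-1/.XX/.OX/O.O, (2,1):+1/.XX/.OX/.OO*
[.XX/.OX/.OO] X move#2: (0,0):-1/XXX/.OX/.OO*, (1,0):-1/.XX/XOX/.OO, (2,0):-1/.XX/.OX/XOO
[XXX/.OX/.OO] O move#3: (1,0):+1/XXX/OOX/.OO*, (2,0):+1/XXX/.OX/OOO
[XXX/OOX/.OO] end (terminal -1, X#4); searched .XX/.OX/..O to 8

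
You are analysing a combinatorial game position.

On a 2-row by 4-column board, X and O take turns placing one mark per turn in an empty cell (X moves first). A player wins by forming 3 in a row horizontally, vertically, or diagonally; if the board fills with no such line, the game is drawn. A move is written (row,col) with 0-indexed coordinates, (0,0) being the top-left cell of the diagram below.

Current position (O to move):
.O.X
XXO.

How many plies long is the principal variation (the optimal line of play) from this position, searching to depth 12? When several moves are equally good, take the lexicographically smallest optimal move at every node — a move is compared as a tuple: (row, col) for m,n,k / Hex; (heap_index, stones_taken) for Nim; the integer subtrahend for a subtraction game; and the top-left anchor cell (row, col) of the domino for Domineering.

PV length from [.O.X/XXO.]: 3 plies

ply 1, O at .O.X/XXO. | (0,0)=+0→OO.X/XXO.*; (0,2)=+0→.OOX/XXO.; (1,3)=+0→.O.X/XXOO
ply 2, X at OO.X/XXO. | (0,2)=+0→OOXX/XXO.*; (1,3)=-1→OO.X/XXOX
ply 3, O at OOXX/XXO. | (1,3)=+0→OOXX/XXOO*
ply 4: OOXX/XXOO is terminal +0 (X); from .O.X/XXO. depth 12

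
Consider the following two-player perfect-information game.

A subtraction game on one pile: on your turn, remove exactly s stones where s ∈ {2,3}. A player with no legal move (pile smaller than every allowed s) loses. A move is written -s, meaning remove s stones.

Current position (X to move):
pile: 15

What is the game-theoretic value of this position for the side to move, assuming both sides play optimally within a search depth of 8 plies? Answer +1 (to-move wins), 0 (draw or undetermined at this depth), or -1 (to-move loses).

value(15, X) = -1

p1 X@[15]: -2[13]-1* -3[12]-1
p2 O@[13]: -2[11]+1* -3[10]+1
p3 X@[11]: -2[9]-1* -3[8]-1
p4 O@[9]: -2[7]-1 -3[6]+1*
p5 X@[6]: -2[4]-1* -3[3]-1
p6 O@[4]: -2[2]-1 -3[1]+1*
p7 X@[1] terminal -1; root [15] d8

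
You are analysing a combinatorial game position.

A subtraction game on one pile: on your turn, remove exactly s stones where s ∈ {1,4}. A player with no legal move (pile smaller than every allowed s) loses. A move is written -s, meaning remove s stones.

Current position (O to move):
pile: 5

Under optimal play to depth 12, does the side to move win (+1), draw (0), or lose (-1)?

ply 1, O at 5 | -1=-1→4*; -4=-1→1
ply 2, X at 4 | -1=-1→3; -4=+1→0*
ply 3: 0 is terminal -1 (O); from 5 depth 12

value(5, O) = -1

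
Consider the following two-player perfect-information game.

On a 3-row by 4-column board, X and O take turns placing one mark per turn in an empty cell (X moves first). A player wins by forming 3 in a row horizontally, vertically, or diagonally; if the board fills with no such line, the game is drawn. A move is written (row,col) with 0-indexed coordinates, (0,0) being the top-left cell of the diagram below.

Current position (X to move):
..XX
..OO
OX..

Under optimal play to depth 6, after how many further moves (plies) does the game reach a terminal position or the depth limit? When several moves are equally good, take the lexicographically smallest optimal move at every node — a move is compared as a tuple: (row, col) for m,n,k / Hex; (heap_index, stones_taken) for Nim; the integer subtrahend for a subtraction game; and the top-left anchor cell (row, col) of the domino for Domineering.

PV length from [..XX/..OO/OX..]: 1 ply

[..XX/..OO/OX..] X move#1: (0,0):-1/X.XX/..OO/OX.., (0,1):+1/.XXX/..OO/OX..*, (1,0):-1/..XX/X.OO/OX.., (1,1):+0/..XX/.XOO/OX.., (2,2):-1/..XX/..OO/OXX., (2,3):-1/..XX/..OO/OX.X
[.XXX/..OO/OX..] end (terminal -1, O#2); searched ..XX/..OO/OX.. to 6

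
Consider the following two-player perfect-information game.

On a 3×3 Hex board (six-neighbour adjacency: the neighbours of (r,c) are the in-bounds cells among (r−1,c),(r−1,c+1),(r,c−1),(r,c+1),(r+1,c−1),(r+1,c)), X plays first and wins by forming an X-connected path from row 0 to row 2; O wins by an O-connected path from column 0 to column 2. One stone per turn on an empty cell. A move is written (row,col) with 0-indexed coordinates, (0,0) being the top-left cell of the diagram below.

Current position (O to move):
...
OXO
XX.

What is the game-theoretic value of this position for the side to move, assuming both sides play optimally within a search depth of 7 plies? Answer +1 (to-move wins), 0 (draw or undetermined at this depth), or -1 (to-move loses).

[.../OXO/XX.] O move#1: (0,0):-1/O../OXO/XX.*, (0,1):-1/.O./OXO/XX., (0,2):-1/..O/OXO/XX., (2,2):-1/.../OXO/XXO
[O../OXO/XX.] X move#2: (0,1):+1/OX./OXO/XX.*, (0,2):+1/O.X/OXO/XX., (2,2):+1/O../OXO/XXX
[OX./OXO/XX.] end (terminal -1, O#3); searched .../OXO/XX. to 7

value(.../OXO/XX., O) = -1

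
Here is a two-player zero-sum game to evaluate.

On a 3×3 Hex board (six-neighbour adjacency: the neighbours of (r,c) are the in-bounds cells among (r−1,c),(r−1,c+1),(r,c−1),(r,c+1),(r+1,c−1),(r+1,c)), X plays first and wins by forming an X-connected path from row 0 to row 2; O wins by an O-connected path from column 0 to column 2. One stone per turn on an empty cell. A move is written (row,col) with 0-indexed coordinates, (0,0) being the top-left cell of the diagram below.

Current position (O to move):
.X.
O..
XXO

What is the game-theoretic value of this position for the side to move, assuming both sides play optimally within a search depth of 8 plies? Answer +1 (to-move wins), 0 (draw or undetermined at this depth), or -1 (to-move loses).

value(.X./O../XXO, O) = +1

[.X./O../XXO] O move#1: (0,0):-1/OX./O../XXO, (0,2):-1/.XO/O../XXO, (1,1):+1/.X./OO./XXO*, (1,2):-1/.X./O.O/XXO
[.X./OO./XXO] X move#2: (0,0):-1/XX./OO./XXO*, (0,2):-1/.XX/OO./XXO, (1,2):-1/.X./OOX/XXO
[XX./OO./XXO] O move#3: (0,2):+1/XXO/OO./XXO*, (1,2):+1/XX./OOO/XXO
[XXO/OO./XXO] end (terminal -1, X#4); searched .X./O../XXO to 8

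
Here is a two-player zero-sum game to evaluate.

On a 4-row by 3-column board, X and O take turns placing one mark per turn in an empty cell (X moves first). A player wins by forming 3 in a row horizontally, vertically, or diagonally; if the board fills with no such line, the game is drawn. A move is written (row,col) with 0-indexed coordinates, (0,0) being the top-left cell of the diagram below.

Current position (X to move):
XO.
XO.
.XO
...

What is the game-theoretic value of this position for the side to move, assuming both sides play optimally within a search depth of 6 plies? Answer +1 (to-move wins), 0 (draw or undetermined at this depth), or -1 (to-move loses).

value(XO./XO./.XO/..., X) = +1

p1 X@[XO./XO./.XO/...]: (0,2)[XOX/XO./.XO/...]+1* (1,2)[XO./XOX/.XO/...]+1 (2,0)[XO./XO./XXO/...]+1 (3,0)[XO./XO./.XO/X..]+1 (3,1)[XO./XO./.XO/.X.]+1 (3,2)[XO./XO./.XO/..X]+1
p2 O@[XOX/XO./.XO/...]: (1,2)[XOX/XOO/.XO/...]-1* (2,0)[XOX/XO./OXO/...]-1 (3,0)[XOX/XO./.XO/O..]-1 (3,1)[XOX/XO./.XO/.O.]-1 (3,2)[XOX/XO./.XO/..O]-1
p3 X@[XOX/XOO/.XO/...]: (2,0)[XOX/XOO/XXO/...]+1* (3,0)[XOX/XOO/.XO/X..]-1 (3,1)[XOX/XOO/.XO/.X.]-1 (3,2)[XOX/XOO/.XO/..X]+1
p4 O@[XOX/XOO/XXO/...] terminal -1; root [XO./XO./.XO/...] d6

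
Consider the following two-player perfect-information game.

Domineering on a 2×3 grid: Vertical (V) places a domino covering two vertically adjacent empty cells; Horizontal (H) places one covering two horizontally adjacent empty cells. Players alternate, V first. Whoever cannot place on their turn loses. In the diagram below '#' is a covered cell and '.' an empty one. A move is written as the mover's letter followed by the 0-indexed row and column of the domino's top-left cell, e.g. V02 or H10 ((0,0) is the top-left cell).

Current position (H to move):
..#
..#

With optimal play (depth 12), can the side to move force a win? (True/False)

p1 H@[..#/..#]: H00[###/..#]+1* H10[..#/###]+1
p2 V@[###/..#] terminal -1; root [..#/..#] d12

H winning at [..#/..#]: True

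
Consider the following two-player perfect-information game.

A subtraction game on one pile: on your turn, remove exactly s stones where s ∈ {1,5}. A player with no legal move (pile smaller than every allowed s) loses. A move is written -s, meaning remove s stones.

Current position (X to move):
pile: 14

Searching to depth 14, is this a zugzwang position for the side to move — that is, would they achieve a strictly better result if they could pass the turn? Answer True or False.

zugzwang(14, X) = True

[14] X move#1: -1:-1/13*, -5:-1/9
[13] O move#2: -1:+1/12*, -5:+1/8
[12] X move#3: -1:-1/11*, -5:-1/7
[11] O move#4: -1:+1/10*, -5:+1/6
[10] X move#5: -1:-1/9*, -5:-1/5
[9] O move#6: -1:+1/8*, -5:+1/4
[8] X move#7: -1:-1/7*, -5:-1/3
[7] O move#8: -1:+1/6*, -5:+1/2
[6] X move#9: -1:-1/5*, -5:-1/1
[5] O move#10: -1:+1/4*, -5:+1/0
[4] X move#11: -1:-1/3*
[3] O move#12: -1:+1/2*
[2] X move#13: -1:-1/1*
[1] O move#14: -1:+1/0*
[0] end (terminal -1, X#15); searched 14 to 14
suppose X passes — search the same position with O to move:
pass> [14] O move#1: -1:-1/13*, -5:-1/9
pass> [13] X move#2: -1:+1/12*, -5:+1/8
pass> [12] O move#3: -1:-1/11*, -5:-1/7
pass> [11] X move#4: -1:+1/10*, -5:+1/6
pass> [10] O move#5: -1:-1/9*, -5:-1/5
pass> [9] X move#6: -1:+1/8*, -5:+1/4
pass> [8] O move#7: -1:-1/7*, -5:-1/3
pass> [7] X move#8: -1:+1/6*, -5:+1/2
pass> [6] O move#9: -1:-1/5*, -5:-1/1
pass> [5] X move#10: -1:+1/4*, -5:+1/0
pass> [4] O move#11: -1:-1/3*
pass> [3] X move#12: -1:+1/2*
pass> [2] O move#13: -1:-1/1*
pass> [1] X move#14: -1:+1/0*
pass> [0] end (terminal -1, O#15); searched 14 to 14
for X: play -1, pass +1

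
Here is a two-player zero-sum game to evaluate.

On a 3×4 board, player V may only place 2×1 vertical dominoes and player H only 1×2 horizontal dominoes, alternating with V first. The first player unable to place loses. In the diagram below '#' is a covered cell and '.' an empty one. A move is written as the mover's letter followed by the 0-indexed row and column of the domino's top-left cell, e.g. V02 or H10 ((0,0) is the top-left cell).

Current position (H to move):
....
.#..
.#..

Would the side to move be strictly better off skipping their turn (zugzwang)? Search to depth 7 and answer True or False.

zugzwang(..../.#../.#.., H) = False

[..../.#../.#..] H move#1: H00:-1/##../.#../.#.., H01:-1/.##./.#../.#.., H02:-1/..##/.#../.#.., H12:+1/..../.###/.#..*, H22:-1/..../.#../.###
[..../.###/.#..] V move#2: V00:-1/#.../####/.#..*, V10:-1/..../####/##..
[#.../####/.#..] H move#3: H01:+1/###./####/.#..*, H02:+1/#.##/####/.#.., H22:+1/#.../####/.###
[###./####/.#..] end (terminal -1, V#4); searched ..../.#../.#.. to 7
suppose H passes — search the same position with V to move:
pass> [..../.#../.#..] V move#1: V00:-1/#.../##../.#.., V02:+1/..#./.##./.#..*, V03:+1/...#/.#.#/.#.., V10:-1/..../##../##.., V12:+1/..../.##./.##., V13:+1/..../.#.#/.#.#
pass> [..#./.##./.#..] H move#2: H00:-1/###./.##./.#..*, H22:-1/..#./.##./.###
pass> [###./.##./.#..] V move#3: V03:+1/####/.###/.#..*, V10:+1/###./###./##.., V13:+1/###./.###/.#.#
pass> [####/.###/.#..] H move#4: H22:-1/####/.###/.###*
pass> [####/.###/.###] V move#5: V10:+1/####/####/####*
pass> [####/####/####] end (terminal -1, H#6); searched ..../.#../.#.. to 7
for H: play +1, pass -1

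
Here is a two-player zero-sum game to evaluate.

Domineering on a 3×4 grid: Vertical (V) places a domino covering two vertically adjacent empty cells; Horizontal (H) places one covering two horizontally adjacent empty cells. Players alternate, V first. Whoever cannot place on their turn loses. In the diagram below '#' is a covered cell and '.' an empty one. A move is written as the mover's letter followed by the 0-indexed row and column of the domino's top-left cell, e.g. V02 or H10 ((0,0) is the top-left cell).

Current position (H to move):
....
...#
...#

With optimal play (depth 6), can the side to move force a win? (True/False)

[..../...#/...#] H move#1: H00:-1/##../...#/...#, H01:-1/.##./...#/...#, H02:-1/..##/...#/...#, H10:+1/..../##.#/...#*, H11:+1/..../.###/...#, H20:-1/..../...#/##.#, H21:-1/..../...#/.###
[..../##.#/...#] V move#2: V02:-1/..#./####/...#*, V12:-1/..../####/..##
[..#./####/...#] H move#3: H00:+1/###./####/...#*, H20:+1/..#./####/##.#, H21:+1/..#./####/.###
[###./####/...#] end (terminal -1, V#4); searched ..../...#/...# to 6

H winning at [..../...#/...#]: True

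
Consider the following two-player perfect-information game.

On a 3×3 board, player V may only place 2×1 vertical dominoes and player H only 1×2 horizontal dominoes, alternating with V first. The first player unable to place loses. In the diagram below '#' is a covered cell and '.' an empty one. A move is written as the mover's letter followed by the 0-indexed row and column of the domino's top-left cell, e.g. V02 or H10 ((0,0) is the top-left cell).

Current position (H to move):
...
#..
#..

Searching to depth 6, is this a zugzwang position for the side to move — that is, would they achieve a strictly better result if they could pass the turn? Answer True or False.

p1 H@[.../#../#..]: H00[##./#../#..]-1 H01[.##/#../#..]-1 H11[.../###/#..]+1* H21[.../#../###]-1
p2 V@[.../###/#..] terminal -1; root [.../#../#..] d6
suppose H passes — search the same position with V to move:
pass> p1 V@[.../#../#..]: V01[.#./##./#..]+1* V02[..#/#.#/#..]+1 V11[.../##./##.]+1 V12[.../#.#/#.#]+1
pass> p2 H@[.#./##./#..]: H21[.#./##./###]-1*
pass> p3 V@[.#./##./###]: V02[.##/###/###]+1*
pass> p4 H@[.##/###/###] terminal -1; root [.../#../#..] d6
for H: play +1, pass -1

zugzwang(.../#../#.., H) = False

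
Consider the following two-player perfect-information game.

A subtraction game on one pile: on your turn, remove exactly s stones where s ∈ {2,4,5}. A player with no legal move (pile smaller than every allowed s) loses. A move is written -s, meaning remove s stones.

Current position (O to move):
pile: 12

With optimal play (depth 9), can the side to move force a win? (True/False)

ply 1, O at 12 | -2=-1→10; -4=+1→8*; -5=+1→7
ply 2, X at 8 | -2=-1→6*; -4=-1→4; -5=-1→3
ply 3, O at 6 | -2=-1→4; -4=-1→2; -5=+1→1*
ply 4: 1 is terminal -1 (X); from 12 depth 9

O winning at [12]: True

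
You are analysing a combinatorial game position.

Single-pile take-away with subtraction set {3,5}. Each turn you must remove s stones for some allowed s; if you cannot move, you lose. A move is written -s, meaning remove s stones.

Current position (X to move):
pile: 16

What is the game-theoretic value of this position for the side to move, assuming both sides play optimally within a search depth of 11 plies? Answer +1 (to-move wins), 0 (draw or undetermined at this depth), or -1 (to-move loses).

p1 X@[16]: -3[13]-1* -5[11]-1
p2 O@[13]: -3[10]+1* -5[8]+1
p3 X@[10]: -3[7]-1* -5[5]-1
p4 O@[7]: -3[4]-1 -5[2]+1*
p5 X@[2] terminal -1; root [16] d11

value(16, X) = -1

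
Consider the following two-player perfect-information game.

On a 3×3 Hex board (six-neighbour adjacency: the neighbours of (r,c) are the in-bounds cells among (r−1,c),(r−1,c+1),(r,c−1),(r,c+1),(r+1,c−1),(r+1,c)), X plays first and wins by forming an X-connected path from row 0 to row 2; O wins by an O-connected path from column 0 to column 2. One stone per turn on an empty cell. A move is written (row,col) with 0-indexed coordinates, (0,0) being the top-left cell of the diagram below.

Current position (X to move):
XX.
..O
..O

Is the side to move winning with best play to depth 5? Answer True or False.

ply 1, X at XX./..O/..O | (0,2)=-1→XXX/..O/..O; (1,0)=-1→XX./X.O/..O; (1,1)=+1→XX./.XO/..O*; (2,0)=+1→XX./..O/X.O; (2,1)=-1→XX./..O/.XO
ply 2, O at XX./.XO/..O | (0,2)=-1→XXO/.XO/..O*; (1,0)=-1→XX./OXO/..O; (2,0)=-1→XX./.XO/O.O; (2,1)=-1→XX./.XO/.OO
ply 3, X at XXO/.XO/..O | (1,0)=+1→XXO/XXO/..O*; (2,0)=+1→XXO/.XO/X.O; (2,1)=+1→XXO/.XO/.XO
ply 4, O at XXO/XXO/..O | (2,0)=-1→XXO/XXO/O.O*; (2,1)=-1→XXO/XXO/.OO
ply 5, X at XXO/XXO/O.O | (2,1)=+1→XXO/XXO/OXO*
ply 6: XXO/XXO/OXO is terminal -1 (O); from XX./..O/..O depth 5

X winning at [XX./..O/..O]: True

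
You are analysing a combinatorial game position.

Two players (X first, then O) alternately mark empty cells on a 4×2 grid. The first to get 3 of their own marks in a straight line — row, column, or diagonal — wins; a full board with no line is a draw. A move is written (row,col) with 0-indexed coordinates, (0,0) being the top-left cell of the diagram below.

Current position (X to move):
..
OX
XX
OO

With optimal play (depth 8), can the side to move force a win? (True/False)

X winning at [../OX/XX/OO]: True

[../OX/XX/OO] X move#1: (0,0):+0/X./OX/XX/OO, (0,1):+1/.X/OX/XX/OO*
[.X/OX/XX/OO] end (terminal -1, O#2); searched ../OX/XX/OO to 8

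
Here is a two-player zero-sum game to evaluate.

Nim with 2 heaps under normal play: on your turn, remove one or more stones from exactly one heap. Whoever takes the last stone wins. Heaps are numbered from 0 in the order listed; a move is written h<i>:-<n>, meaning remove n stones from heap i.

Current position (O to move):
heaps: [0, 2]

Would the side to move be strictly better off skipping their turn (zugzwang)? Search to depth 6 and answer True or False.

zugzwang((0,2), O) = False

ply 1, O at (0,2) | h1:-1=-1→(0,1); h1:-2=+1→(0,0)*
ply 2: (0,0) is terminal -1 (X); from (0,2) depth 6
if O skipped the turn, X would face:
~ ply 1, X at (0,2) | h1:-1=-1→(0,1); h1:-2=+1→(0,0)*
~ ply 2: (0,0) is terminal -1 (O); from (0,2) depth 6
compare (O): move=+1 vs pass=-1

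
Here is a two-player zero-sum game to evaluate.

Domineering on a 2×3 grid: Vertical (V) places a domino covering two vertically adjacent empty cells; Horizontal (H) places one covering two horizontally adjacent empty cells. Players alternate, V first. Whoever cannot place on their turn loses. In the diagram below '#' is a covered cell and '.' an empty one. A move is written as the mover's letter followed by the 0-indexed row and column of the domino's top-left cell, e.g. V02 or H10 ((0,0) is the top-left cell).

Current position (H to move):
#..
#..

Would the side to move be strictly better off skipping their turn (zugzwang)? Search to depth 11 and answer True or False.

[#../#..] H move#1: H01:+1/###/#..*, H11:+1/#../###
[###/#..] end (terminal -1, V#2); searched #../#.. to 11
suppose H passes — search the same position with V to move:
pass> [#../#..] V move#1: V01:+1/##./##.*, V02:+1/#.#/#.#
pass> [##./##.] end (terminal -1, H#2); searched #../#.. to 11
for H: play +1, pass -1

zugzwang(#../#.., H) = False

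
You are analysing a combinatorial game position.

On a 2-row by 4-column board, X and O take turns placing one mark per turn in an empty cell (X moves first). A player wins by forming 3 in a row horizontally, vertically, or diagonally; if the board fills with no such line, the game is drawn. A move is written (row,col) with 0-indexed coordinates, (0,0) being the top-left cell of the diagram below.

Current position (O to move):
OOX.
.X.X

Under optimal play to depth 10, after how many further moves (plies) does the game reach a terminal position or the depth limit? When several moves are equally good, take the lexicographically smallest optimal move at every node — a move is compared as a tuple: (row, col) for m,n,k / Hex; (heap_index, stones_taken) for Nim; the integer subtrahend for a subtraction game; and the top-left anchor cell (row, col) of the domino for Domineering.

PV length from [OOX./.X.X]: 3 plies

p1 O@[OOX./.X.X]: (0,3)[OOXO/.X.X]-1 (1,0)[OOX./OX.X]-1 (1,2)[OOX./.XOX]+0*
p2 X@[OOX./.XOX]: (0,3)[OOXX/.XOX]+0* (1,0)[OOX./XXOX]+0
p3 O@[OOXX/.XOX]: (1,0)[OOXX/OXOX]+0*
p4 X@[OOXX/OXOX] terminal +0; root [OOX./.X.X] d10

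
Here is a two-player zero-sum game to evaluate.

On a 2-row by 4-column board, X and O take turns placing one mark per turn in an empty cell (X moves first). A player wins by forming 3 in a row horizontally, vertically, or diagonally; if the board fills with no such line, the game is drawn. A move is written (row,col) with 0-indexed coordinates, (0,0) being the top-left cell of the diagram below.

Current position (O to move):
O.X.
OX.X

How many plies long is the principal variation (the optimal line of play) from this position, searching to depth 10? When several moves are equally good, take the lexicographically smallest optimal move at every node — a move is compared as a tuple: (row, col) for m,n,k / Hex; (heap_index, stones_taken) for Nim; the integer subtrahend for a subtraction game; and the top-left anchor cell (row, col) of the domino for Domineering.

PV length from [O.X./OX.X]: 3 plies

ply 1, O at O.X./OX.X | (0,1)=-1→OOX./OX.X; (0,3)=-1→O.XO/OX.X; (1,2)=+0→O.X./OXOX*
ply 2, X at O.X./OXOX | (0,1)=+0→OXX./OXOX*; (0,3)=+0→O.XX/OXOX
ply 3, O at OXX./OXOX | (0,3)=+0→OXXO/OXOX*
ply 4: OXXO/OXOX is terminal +0 (X); from O.X./OX.X depth 10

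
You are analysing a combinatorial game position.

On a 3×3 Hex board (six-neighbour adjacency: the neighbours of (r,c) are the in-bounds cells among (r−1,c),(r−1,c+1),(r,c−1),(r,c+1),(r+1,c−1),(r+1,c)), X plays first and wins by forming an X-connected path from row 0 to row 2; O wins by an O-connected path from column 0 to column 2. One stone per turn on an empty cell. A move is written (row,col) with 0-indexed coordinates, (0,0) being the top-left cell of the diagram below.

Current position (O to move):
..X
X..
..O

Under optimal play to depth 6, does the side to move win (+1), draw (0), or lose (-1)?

p1 O@[..X/X../..O]: (0,0)[O.X/X../..O]-1* (0,1)[.OX/X../..O]-1 (1,1)[..X/XO./..O]-1 (1,2)[..X/X.O/..O]-1 (2,0)[..X/X../O.O]-1 (2,1)[..X/X../.OO]-1
p2 X@[O.X/X../..O]: (0,1)[OXX/X../..O]+1* (1,1)[O.X/XX./..O]+1 (1,2)[O.X/X.X/..O]+1 (2,0)[O.X/X../X.O]+1 (2,1)[O.X/X../.XO]+1
p3 O@[OXX/X../..O]: (1,1)[OXX/XO./..O]-1* (1,2)[OXX/X.O/..O]-1 (2,0)[OXX/X../O.O]-1 (2,1)[OXX/X../.OO]-1
p4 X@[OXX/XO./..O]: (1,2)[OXX/XOX/..O]+1* (2,0)[OXX/XO./X.O]+1 (2,1)[OXX/XO./.XO]+1
p5 O@[OXX/XOX/..O]: (2,0)[OXX/XOX/O.O]-1* (2,1)[OXX/XOX/.OO]-1
p6 X@[OXX/XOX/O.O]: (2,1)[OXX/XOX/OXO]+1*
p7 O@[OXX/XOX/OXO] terminal -1; root [..X/X../..O] d6

value(..X/X../..O, O) = -1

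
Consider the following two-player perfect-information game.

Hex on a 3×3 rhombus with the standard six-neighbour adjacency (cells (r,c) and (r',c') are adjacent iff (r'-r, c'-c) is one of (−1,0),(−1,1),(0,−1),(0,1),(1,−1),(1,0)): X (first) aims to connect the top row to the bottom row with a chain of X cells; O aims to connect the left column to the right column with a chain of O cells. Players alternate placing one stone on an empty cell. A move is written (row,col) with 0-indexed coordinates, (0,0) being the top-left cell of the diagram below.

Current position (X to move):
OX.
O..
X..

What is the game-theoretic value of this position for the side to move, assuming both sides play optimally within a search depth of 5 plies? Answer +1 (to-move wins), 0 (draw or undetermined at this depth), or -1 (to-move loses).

value(OX./O../X.., X) = +1

ply 1, X at OX./O../X.. | (0,2)=+1→OXX/O../X..*; (1,1)=+1→OX./OX./X..; (1,2)=+1→OX./O.X/X..; (2,1)=-1→OX./O../XX.; (2,2)=-1→OX./O../X.X
ply 2, O at OXX/O../X.. | (1,1)=-1→OXX/OO./X..*; (1,2)=-1→OXX/O.O/X..; (2,1)=-1→OXX/O../XO.; (2,2)=-1→OXX/O../X.O
ply 3, X at OXX/OO./X.. | (1,2)=+1→OXX/OOX/X..*; (2,1)=-1→OXX/OO./XX.; (2,2)=-1→OXX/OO./X.X
ply 4, O at OXX/OOX/X.. | (2,1)=-1→OXX/OOX/XO.*; (2,2)=-1→OXX/OOX/X.O
ply 5, X at OXX/OOX/XO. | (2,2)=+1→OXX/OOX/XOX*
ply 6: OXX/OOX/XOX is terminal -1 (O); from OX./O../X.. depth 5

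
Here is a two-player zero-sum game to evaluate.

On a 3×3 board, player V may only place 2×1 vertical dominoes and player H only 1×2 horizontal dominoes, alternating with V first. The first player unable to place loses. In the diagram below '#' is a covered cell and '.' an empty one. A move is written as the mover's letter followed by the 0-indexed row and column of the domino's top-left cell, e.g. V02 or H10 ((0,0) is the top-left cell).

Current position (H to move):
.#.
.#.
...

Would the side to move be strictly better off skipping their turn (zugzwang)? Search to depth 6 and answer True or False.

zugzwang(.#./.#./..., H) = False

[.#./.#./...] H move#1: H20:-1/.#./.#./##.*, H21:-1/.#./.#./.##
[.#./.#./##.] V move#2: V00:+1/##./##./##.*, V02:+1/.##/.##/##., V12:+1/.#./.##/###
[##./##./##.] end (terminal -1, H#3); searched .#./.#./... to 6
pass branch (V moves first from the same position):
  | [.#./.#./...] V move#1: V00:+1/##./##./...*, V02:+1/.##/.##/..., V10:+1/.#./##./#.., V12:+1/.#./.##/..#
  | [##./##./...] H move#2: H20:-1/##./##./##.*, H21:-1/##./##./.##
  | [##./##./##.] V move#3: V02:+1/###/###/##.*, V12:+1/##./###/###
  | [###/###/##.] end (terminal -1, H#4); searched .#./.#./... to 6
H moving scores -1; H passing scores -1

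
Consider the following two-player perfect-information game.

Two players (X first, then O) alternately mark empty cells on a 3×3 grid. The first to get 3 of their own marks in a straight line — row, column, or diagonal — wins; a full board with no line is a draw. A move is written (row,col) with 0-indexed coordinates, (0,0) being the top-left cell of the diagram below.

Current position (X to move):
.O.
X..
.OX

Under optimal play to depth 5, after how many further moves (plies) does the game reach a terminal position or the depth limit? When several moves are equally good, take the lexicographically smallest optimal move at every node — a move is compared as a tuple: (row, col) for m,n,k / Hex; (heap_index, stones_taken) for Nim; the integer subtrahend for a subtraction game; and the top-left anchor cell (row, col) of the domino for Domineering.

PV length from [.O./X../.OX]: 5 plies

[.O./X../.OX] X move#1: (0,0):-1/XO./X../.OX, (0,2):-1/.OX/X../.OX, (1,1):+1/.O./XX./.OX*, (1,2):-1/.O./X.X/.OX, (2,0):-1/.O./X../XOX
[.O./XX./.OX] O move#2: (0,0):-1/OO./XX./.OX*, (0,2):-1/.OO/XX./.OX, (1,2):-1/.O./XXO/.OX, (2,0):-1/.O./XX./OOX
[OO./XX./.OX] X move#3: (0,2):+1/OOX/XX./.OX*, (1,2):+1/OO./XXX/.OX, (2,0):-1/OO./XX./XOX
[OOX/XX./.OX] O move#4: (1,2):-1/OOX/XXO/.OX*, (2,0):-1/OOX/XX./OOX
[OOX/XXO/.OX] X move#5: (2,0):+1/OOX/XXO/XOX*
[OOX/XXO/XOX] end (terminal -1, O#6); searched .O./X../.OX to 5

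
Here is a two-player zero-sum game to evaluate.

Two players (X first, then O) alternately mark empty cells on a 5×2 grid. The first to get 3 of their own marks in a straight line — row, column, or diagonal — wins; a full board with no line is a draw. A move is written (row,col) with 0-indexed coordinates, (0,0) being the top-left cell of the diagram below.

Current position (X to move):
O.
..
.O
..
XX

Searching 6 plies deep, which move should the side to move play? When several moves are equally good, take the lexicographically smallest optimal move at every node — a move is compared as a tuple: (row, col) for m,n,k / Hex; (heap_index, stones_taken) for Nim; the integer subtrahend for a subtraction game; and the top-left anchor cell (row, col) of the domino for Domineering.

X's best at [O./../.O/../XX]: (0,1)

ply 1, X at O./../.O/../XX | (0,1)=+0→OX/../.O/../XX*; (1,0)=-1→O./X./.O/../XX; (1,1)=+0→O./.X/.O/../XX; (2,0)=+0→O./../XO/../XX; (3,0)=-1→O./../.O/X./XX; (3,1)=+0→O./../.O/.X/XX
ply 2, O at OX/../.O/../XX | (1,0)=+0→OX/O./.O/../XX*; (1,1)=+0→OX/.O/.O/../XX; (2,0)=+0→OX/../OO/../XX; (3,0)=+0→OX/../.O/O./XX; (3,1)=+0→OX/../.O/.O/XX
ply 3, X at OX/O./.O/../XX | (1,1)=-1→OX/OX/.O/../XX; (2,0)=+0→OX/O./XO/../XX*; (3,0)=-1→OX/O./.O/X./XX; (3,1)=-1→OX/O./.O/.X/XX
ply 4, O at OX/O./XO/../XX | (1,1)=-1→OX/OO/XO/../XX; (3,0)=+0→OX/O./XO/O./XX*; (3,1)=-1→OX/O./XO/.O/XX
ply 5, X at OX/O./XO/O./XX | (1,1)=+0→OX/OX/XO/O./XX*; (3,1)=+0→OX/O./XO/OX/XX
ply 6, O at OX/OX/XO/O./XX | (3,1)=+0→OX/OX/XO/OO/XX*
ply 7: OX/OX/XO/OO/XX is terminal +0 (X); from O./../.O/../XX depth 6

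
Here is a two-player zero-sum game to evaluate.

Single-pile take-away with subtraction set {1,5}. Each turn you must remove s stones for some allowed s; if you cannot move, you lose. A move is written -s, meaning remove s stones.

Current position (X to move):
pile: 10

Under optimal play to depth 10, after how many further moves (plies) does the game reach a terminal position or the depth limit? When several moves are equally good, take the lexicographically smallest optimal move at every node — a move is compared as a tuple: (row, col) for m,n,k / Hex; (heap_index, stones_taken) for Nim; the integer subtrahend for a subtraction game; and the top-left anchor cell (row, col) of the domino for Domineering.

[10] X move#1: -1:-1/9*, -5:-1/5
[9] O move#2: -1:+1/8*, -5:+1/4
[8] X move#3: -1:-1/7*, -5:-1/3
[7] O move#4: -1:+1/6*, -5:+1/2
[6] X move#5: -1:-1/5*, -5:-1/1
[5] O move#6: -1:+1/4*, -5:+1/0
[4] X move#7: -1:-1/3*
[3] O move#8: -1:+1/2*
[2] X move#9: -1:-1/1*
[1] O move#10: -1:+1/0*
[0] end (terminal -1, X#11); searched 10 to 10

PV length from [10]: 10 plies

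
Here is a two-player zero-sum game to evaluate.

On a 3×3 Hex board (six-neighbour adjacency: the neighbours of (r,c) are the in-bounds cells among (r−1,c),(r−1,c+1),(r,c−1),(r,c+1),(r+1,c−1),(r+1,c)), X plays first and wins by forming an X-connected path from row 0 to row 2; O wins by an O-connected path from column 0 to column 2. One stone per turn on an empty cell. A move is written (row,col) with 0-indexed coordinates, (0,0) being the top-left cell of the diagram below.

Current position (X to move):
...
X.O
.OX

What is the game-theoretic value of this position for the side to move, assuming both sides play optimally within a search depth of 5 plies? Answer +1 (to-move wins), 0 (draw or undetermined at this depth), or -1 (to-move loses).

ply 1, X at .../X.O/.OX | (0,0)=-1→X../X.O/.OX; (0,1)=-1→.X./X.O/.OX; (0,2)=-1→..X/X.O/.OX; (1,1)=-1→.../XXO/.OX; (2,0)=+1→.../X.O/XOX*
ply 2, O at .../X.O/XOX | (0,0)=-1→O../X.O/XOX*; (0,1)=-1→.O./X.O/XOX; (0,2)=-1→..O/X.O/XOX; (1,1)=-1→.../XOO/XOX
ply 3, X at O../X.O/XOX | (0,1)=+1→OX./X.O/XOX*; (0,2)=+1→O.X/X.O/XOX; (1,1)=+1→O../XXO/XOX
ply 4: OX./X.O/XOX is terminal -1 (O); from .../X.O/.OX depth 5

value(.../X.O/.OX, X) = +1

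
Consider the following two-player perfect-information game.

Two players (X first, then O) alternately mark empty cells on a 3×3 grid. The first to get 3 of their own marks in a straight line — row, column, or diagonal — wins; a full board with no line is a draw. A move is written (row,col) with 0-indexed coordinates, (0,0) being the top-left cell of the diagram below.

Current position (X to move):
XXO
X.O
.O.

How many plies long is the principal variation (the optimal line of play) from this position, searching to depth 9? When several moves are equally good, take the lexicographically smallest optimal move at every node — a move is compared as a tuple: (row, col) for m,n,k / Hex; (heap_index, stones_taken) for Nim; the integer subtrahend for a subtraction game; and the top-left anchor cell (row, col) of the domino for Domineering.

PV length from [XXO/X.O/.O.]: 1 ply

ply 1, X at XXO/X.O/.O. | (1,1)=-1→XXO/XXO/.O.; (2,0)=+1→XXO/X.O/XO.*; (2,2)=+1→XXO/X.O/.OX
ply 2: XXO/X.O/XO. is terminal -1 (O); from XXO/X.O/.O. depth 9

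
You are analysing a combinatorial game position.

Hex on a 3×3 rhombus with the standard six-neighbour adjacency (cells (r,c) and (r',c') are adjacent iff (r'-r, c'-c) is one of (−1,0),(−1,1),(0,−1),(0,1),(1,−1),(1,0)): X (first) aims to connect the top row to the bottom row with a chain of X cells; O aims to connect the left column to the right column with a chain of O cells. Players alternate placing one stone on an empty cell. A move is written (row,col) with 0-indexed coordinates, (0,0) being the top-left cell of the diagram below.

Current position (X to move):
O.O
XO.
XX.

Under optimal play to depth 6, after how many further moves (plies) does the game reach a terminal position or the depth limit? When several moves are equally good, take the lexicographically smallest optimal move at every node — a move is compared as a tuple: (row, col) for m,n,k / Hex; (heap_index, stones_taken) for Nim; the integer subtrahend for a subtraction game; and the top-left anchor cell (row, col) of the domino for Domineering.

ply 1, X at O.O/XO./XX. | (0,1)=+1→OXO/XO./XX.*; (1,2)=-1→O.O/XOX/XX.; (2,2)=-1→O.O/XO./XXX
ply 2: OXO/XO./XX. is terminal -1 (O); from O.O/XO./XX. depth 6

PV length from [O.O/XO./XX.]: 1 ply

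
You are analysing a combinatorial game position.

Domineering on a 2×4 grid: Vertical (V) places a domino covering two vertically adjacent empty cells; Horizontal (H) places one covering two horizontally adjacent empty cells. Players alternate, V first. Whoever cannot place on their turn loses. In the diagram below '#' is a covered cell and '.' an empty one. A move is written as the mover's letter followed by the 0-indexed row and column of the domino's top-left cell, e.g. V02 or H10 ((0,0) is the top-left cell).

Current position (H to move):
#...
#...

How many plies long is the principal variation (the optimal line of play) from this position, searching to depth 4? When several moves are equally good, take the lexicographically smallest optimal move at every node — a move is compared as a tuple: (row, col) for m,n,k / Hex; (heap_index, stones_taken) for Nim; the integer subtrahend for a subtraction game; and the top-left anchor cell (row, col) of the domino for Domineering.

ply 1, H at #.../#... | H01=+1→###./#...*; H02=+1→#.##/#...; H11=+1→#.../###.; H12=+1→#.../#.##
ply 2, V at ###./#... | V03=-1→####/#..#*
ply 3, H at ####/#..# | H11=+1→####/####*
ply 4: ####/#### is terminal -1 (V); from #.../#... depth 4

PV length from [#.../#...]: 3 plies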